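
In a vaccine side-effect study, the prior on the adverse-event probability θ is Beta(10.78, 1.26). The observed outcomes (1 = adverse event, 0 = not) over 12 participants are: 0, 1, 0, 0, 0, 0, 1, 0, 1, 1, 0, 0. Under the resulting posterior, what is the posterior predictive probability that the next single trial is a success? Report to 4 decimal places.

0.6148

The Beta prior is conjugate to a Binomial/Bernoulli likelihood; the update adds successes to α and failures to β.
Posterior: Beta(α+k, β+n−k) = Beta(10.78+4, 1.26+8) = Beta(14.78, 9.26).
For a single future Bernoulli trial, P(success | data) = α/(α+β) = 0.6148.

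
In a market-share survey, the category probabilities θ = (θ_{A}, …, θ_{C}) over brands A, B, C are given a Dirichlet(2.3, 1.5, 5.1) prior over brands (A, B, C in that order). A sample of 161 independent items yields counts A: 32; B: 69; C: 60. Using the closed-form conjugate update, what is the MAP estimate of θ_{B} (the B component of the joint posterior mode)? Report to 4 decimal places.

0.4164

The Dirichlet prior is conjugate to the Multinomial likelihood: each posterior αⱼ = prior αⱼ + observed count nⱼ.
Posterior concentration: (34.3, 70.5, 65.1), total = 169.9.
Joint mode component: (α_{B}−1)/(Σα−K) = 69.5/166.9 = 0.4164.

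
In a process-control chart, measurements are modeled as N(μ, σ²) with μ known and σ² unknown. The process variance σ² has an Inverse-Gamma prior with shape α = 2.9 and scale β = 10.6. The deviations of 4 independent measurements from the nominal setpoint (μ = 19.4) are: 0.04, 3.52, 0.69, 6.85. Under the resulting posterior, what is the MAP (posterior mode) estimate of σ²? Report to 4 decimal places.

6.8636

With known mean μ and an Inverse-Gamma(α, β) prior on σ², the Normal likelihood is conjugate: posterior is Inv-Gamma(α + n/2, β + Σ(xᵢ−μ)²/2).
Σ(xᵢ−μ)² = (0.04)² + (3.52)² + (0.69)² + (6.85)² = 59.7906.
Posterior: Inv-Gamma(2.9 + 4/2, 10.6 + 59.7906/2) = Inv-Gamma(4.90, 40.49530).
Mode = β/(α+1) = 40.49530/5.90 = 6.8636.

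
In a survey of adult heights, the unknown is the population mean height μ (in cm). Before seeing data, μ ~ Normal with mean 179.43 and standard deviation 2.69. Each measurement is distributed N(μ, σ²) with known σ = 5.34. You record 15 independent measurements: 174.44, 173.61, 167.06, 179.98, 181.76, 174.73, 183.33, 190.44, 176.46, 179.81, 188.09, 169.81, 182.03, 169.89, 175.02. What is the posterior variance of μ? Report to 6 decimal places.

For Normal data with known variance σ², a Normal(μ₀, σ₀²) prior on μ is conjugate. Posterior precision = 1/σ₀² + n/σ²; posterior mean is the precision-weighted average of μ₀ and x̄.
σ₀² = 2.69² = 7.2361, σ² = 5.34² = 28.5156; σ² + n·σ₀² = 28.5156 + 15·7.2361 = 137.0571.
Posterior precision = 1/σ₀² + n/σ² = 1/7.2361 + 15/28.5156 = (σ² + n·σ₀²)/(σ₀²σ²) = 137.0571/(7.2361·28.5156); posterior variance σₙ² = σ₀²σ²/(σ² + n·σ₀²) = 7.2361·28.5156/137.0571 = 1.505517.

1.505517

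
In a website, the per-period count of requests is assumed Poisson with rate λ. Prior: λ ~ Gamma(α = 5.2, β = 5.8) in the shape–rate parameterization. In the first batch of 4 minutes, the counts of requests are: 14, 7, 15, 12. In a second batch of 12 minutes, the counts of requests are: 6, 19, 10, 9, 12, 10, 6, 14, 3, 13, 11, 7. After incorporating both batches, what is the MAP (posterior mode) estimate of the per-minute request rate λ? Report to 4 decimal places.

7.8991

With a Gamma(shape α, rate β) prior, the Poisson likelihood is conjugate: the posterior is Gamma(α + ΣXᵢ, β + n).
Batch 1: sum of counts S = 48 over n = 4 minutes.
After batch 1: Gamma(α+S, β+n) = Gamma(5.2+48, 5.8+4) = Gamma(53.2, 9.8).
Batch 2: sum of counts S = 120 over n = 12 minutes.
After batch 2: Gamma(α+S, β+n) = Gamma(53.2+120, 9.8+12) = Gamma(173.2, 21.8).
Mode of Gamma(α,β) for α≥1 is (α−1)/β = 172.2/21.8 = 7.8991.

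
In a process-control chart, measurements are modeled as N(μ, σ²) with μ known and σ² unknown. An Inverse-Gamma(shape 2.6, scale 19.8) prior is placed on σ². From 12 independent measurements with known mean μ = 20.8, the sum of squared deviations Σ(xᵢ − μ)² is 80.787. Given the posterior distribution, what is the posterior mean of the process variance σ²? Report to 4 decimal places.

7.9202

With known mean μ and an Inverse-Gamma(α, β) prior on σ², the Normal likelihood is conjugate: posterior is Inv-Gamma(α + n/2, β + Σ(xᵢ−μ)²/2).
Posterior: Inv-Gamma(2.6 + 12/2, 19.8 + 80.787/2) = Inv-Gamma(8.60, 60.1935).
E[σ²|data] = β/(α−1) = 60.1935/7.60 = 7.9202.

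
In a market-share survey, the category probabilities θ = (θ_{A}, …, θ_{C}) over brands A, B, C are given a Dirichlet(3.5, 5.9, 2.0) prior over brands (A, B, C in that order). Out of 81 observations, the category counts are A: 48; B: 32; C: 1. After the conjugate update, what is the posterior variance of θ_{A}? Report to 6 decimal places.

0.002641

The Dirichlet prior is conjugate to the Multinomial likelihood: each posterior αⱼ = prior αⱼ + observed count nⱼ.
Posterior concentration: (51.5, 37.9, 3.0), total = 92.4.
Var[θ_j] = α_j(Σα−α_j)/((Σα)²(Σα+1)) = 51.5·40.9/(92.4²·93.4) = 0.002641.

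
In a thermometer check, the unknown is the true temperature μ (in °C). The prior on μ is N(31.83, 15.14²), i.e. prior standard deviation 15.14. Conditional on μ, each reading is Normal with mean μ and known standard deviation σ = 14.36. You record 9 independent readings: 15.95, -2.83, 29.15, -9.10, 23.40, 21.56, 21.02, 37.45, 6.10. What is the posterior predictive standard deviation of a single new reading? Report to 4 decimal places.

For Normal data with known variance σ², a Normal(μ₀, σ₀²) prior on μ is conjugate. Posterior precision = 1/σ₀² + n/σ²; posterior mean is the precision-weighted average of μ₀ and x̄.
σ₀² = 15.14² = 229.2196, σ² = 14.36² = 206.2096; σ² + n·σ₀² = 206.2096 + 9·229.2196 = 2269.186.
Posterior precision = 1/σ₀² + n/σ² = 1/229.2196 + 9/206.2096 = (σ² + n·σ₀²)/(σ₀²σ²) = 2269.186/(229.2196·206.2096); posterior variance σₙ² = σ₀²σ²/(σ² + n·σ₀²) = 229.2196·206.2096/2269.186 = 20.830061.
Predictive variance for one new observation = σₙ² + σ² = 229.2196·206.2096/2269.186 + 206.2096 = σ²·(σ₀² + 2269.186)/2269.186 = 206.2096·2498.4056/2269.186 = 227.039661; SD = √(206.2096·2498.4056/2269.186) = 15.0678.

15.0678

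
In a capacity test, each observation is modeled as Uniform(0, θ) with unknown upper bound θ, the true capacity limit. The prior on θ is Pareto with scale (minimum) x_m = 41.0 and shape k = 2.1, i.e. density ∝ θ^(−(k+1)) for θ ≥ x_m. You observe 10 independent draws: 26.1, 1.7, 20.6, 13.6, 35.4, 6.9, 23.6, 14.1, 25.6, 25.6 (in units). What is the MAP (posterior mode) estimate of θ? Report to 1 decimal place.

41.0

A Pareto(scale x_m, shape k) prior on the upper bound θ of Uniform(0, θ) is conjugate: posterior is Pareto(max(x_m, max xᵢ), k + n).
Sample maximum = 35.4; prior scale x_m = 41.0 → posterior scale = max = 41.0.
Posterior shape = 2.1 + 10 = 12.1.
The Pareto density is decreasing on [x_m, ∞), so the mode is x_m = 41.0.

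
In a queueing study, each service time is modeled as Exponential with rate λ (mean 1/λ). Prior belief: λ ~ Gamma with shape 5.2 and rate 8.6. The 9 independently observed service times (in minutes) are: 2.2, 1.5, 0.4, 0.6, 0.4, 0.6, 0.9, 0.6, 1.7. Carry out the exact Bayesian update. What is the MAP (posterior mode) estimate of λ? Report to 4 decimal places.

With a Gamma(shape α, rate β) prior on the exponential rate λ, the posterior after n observations with total T = Σxᵢ is Gamma(α+n, β+T).
Sum of observations T = 8.9 minutes; n = 9.
Posterior: Gamma(5.2+9, 8.6+8.9) = Gamma(14.2, 17.5).
Mode = (α−1)/β = 0.7543.

0.7543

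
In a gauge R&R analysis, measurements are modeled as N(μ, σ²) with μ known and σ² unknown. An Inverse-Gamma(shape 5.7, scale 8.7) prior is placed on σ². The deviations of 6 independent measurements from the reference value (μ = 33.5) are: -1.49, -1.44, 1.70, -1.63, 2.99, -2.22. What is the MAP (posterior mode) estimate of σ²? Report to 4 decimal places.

With known mean μ and an Inverse-Gamma(α, β) prior on σ², the Normal likelihood is conjugate: posterior is Inv-Gamma(α + n/2, β + Σ(xᵢ−μ)²/2).
Σ(xᵢ−μ)² = (-1.49)² + (-1.44)² + (1.70)² + (-1.63)² + (2.99)² + (-2.22)² = 23.7091.
Posterior: Inv-Gamma(5.7 + 6/2, 8.7 + 23.7091/2) = Inv-Gamma(8.70, 20.55455).
Mode = β/(α+1) = 20.55455/9.70 = 2.1190.

2.1190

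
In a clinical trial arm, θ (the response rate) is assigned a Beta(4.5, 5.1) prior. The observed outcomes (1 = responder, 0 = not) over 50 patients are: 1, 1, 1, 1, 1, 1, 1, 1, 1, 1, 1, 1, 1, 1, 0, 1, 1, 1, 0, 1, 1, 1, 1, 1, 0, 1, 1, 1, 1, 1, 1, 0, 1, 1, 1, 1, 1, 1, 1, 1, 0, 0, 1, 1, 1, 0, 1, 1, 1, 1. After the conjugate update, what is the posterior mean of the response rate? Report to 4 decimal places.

0.7970

The Beta prior is conjugate to a Binomial/Bernoulli likelihood; the update adds successes to α and failures to β.
Posterior: Beta(α+k, β+n−k) = Beta(4.5+43, 5.1+7) = Beta(47.5, 12.1).
Posterior mean = α/(α+β) = 47.5/59.6 = 0.7970.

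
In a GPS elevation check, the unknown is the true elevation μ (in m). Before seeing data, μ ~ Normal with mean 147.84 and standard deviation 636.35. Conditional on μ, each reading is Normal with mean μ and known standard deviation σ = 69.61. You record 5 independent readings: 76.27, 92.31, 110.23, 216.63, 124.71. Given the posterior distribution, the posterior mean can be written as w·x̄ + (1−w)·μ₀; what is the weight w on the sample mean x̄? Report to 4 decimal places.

0.9976

For Normal data with known variance σ², a Normal(μ₀, σ₀²) prior on μ is conjugate. Posterior precision = 1/σ₀² + n/σ²; posterior mean is the precision-weighted average of μ₀ and x̄.
σ₀² = 636.35² = 404941.3225, σ² = 69.61² = 4845.5521. Prior precision 1/σ₀² = 1/404941.3225; data precision n/σ² = 5/4845.5521.
w = (n/σ²)/(1/σ₀² + n/σ²) = n·σ₀²/(σ² + n·σ₀²) = 5·404941.3225/(4845.5521 + 5·404941.3225) = 2024706.6125/2029552.1646 = 0.9976.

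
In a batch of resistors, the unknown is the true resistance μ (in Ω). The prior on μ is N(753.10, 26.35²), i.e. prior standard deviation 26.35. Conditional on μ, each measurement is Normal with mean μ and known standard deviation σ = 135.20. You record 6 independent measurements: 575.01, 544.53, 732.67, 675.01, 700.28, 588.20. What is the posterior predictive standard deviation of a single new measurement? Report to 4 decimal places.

137.2752

For Normal data with known variance σ², a Normal(μ₀, σ₀²) prior on μ is conjugate. Posterior precision = 1/σ₀² + n/σ²; posterior mean is the precision-weighted average of μ₀ and x̄.
σ₀² = 26.35² = 694.3225, σ² = 135.20² = 18279.04; σ² + n·σ₀² = 18279.04 + 6·694.3225 = 22444.975.
Posterior precision = 1/σ₀² + n/σ² = 1/694.3225 + 6/18279.04 = (σ² + n·σ₀²)/(σ₀²σ²) = 22444.975/(694.3225·18279.04); posterior variance σₙ² = σ₀²σ²/(σ² + n·σ₀²) = 694.3225·18279.04/22444.975 = 565.451677.
Predictive variance for one new observation = σₙ² + σ² = 694.3225·18279.04/22444.975 + 18279.04 = σ²·(σ₀² + 22444.975)/22444.975 = 18279.04·23139.2975/22444.975 = 18844.491677; SD = √(18279.04·23139.2975/22444.975) = 137.2752.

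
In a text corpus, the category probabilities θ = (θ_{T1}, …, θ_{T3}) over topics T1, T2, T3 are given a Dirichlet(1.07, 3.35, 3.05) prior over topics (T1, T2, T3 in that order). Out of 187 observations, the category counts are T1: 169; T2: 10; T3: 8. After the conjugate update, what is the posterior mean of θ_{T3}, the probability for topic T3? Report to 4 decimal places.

0.0568

The Dirichlet prior is conjugate to the Multinomial likelihood: each posterior αⱼ = prior αⱼ + observed count nⱼ.
Posterior concentration: (170.07, 13.35, 11.05), total = 194.47.
E[θ_{T3}|data] = α_{T3}/Σα = 11.05/194.47 = 0.0568.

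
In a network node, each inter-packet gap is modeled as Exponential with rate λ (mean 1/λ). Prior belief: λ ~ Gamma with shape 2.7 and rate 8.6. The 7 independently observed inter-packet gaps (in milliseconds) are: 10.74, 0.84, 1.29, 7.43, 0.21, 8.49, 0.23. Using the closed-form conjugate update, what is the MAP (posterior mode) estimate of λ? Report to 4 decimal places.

With a Gamma(shape α, rate β) prior on the exponential rate λ, the posterior after n observations with total T = Σxᵢ is Gamma(α+n, β+T).
Sum of observations T = 29.23 milliseconds; n = 7.
Posterior: Gamma(2.7+7, 8.6+29.23) = Gamma(9.7, 37.83).
Mode = (α−1)/β = 0.2300.

0.2300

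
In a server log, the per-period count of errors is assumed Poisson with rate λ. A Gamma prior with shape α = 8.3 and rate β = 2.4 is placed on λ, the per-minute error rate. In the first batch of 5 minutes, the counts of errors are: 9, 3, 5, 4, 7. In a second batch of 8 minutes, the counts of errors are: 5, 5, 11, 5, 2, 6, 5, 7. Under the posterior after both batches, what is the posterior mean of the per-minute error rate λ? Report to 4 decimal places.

5.3442

With a Gamma(shape α, rate β) prior, the Poisson likelihood is conjugate: the posterior is Gamma(α + ΣXᵢ, β + n).
Batch 1: sum of counts S = 28 over n = 5 minutes.
After batch 1: Gamma(α+S, β+n) = Gamma(8.3+28, 2.4+5) = Gamma(36.3, 7.4).
Batch 2: sum of counts S = 46 over n = 8 minutes.
After batch 2: Gamma(α+S, β+n) = Gamma(36.3+46, 7.4+8) = Gamma(82.3, 15.4).
Posterior mean = α/β = 82.3/15.4 = 5.3442.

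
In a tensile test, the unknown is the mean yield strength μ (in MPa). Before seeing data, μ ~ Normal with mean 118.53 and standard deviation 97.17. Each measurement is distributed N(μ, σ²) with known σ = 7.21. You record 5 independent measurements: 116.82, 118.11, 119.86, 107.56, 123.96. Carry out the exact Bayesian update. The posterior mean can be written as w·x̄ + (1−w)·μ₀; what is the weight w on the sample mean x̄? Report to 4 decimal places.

0.9989

For Normal data with known variance σ², a Normal(μ₀, σ₀²) prior on μ is conjugate. Posterior precision = 1/σ₀² + n/σ²; posterior mean is the precision-weighted average of μ₀ and x̄.
σ₀² = 97.17² = 9442.0089, σ² = 7.21² = 51.9841. Prior precision 1/σ₀² = 1/9442.0089; data precision n/σ² = 5/51.9841.
w = (n/σ²)/(1/σ₀² + n/σ²) = n·σ₀²/(σ² + n·σ₀²) = 5·9442.0089/(51.9841 + 5·9442.0089) = 47210.0445/47262.0286 = 0.9989.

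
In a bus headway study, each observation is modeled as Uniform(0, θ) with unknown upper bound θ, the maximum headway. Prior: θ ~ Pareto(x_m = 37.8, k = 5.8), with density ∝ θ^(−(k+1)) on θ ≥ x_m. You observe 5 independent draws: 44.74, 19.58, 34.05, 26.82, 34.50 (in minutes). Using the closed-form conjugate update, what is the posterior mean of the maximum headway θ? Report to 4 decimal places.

49.3053

A Pareto(scale x_m, shape k) prior on the upper bound θ of Uniform(0, θ) is conjugate: posterior is Pareto(max(x_m, max xᵢ), k + n).
Sample maximum = 44.74; prior scale x_m = 37.8 → posterior scale = max = 44.74.
Posterior shape = 5.8 + 5 = 10.8.
E[θ|data] = k·x_m/(k−1) = 10.8·44.74/9.8 = 49.3053.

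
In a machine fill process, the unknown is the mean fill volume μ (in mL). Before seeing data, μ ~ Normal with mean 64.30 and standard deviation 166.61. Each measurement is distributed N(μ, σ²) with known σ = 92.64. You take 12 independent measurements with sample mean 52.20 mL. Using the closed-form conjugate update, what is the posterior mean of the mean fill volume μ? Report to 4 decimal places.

52.5039

For Normal data with known variance σ², a Normal(μ₀, σ₀²) prior on μ is conjugate. Posterior precision = 1/σ₀² + n/σ²; posterior mean is the precision-weighted average of μ₀ and x̄.
n·x̄ = 12·52.20 = 626.4.
σ₀² = 166.61² = 27758.8921, σ² = 92.64² = 8582.1696; σ² + n·σ₀² = 8582.1696 + 12·27758.8921 = 341688.8748.
Posterior mean = (μ₀/σ₀² + n·x̄/σ²)/(1/σ₀² + n/σ²) = (σ²·μ₀ + σ₀²·n·x̄)/(σ² + n·σ₀²) = (8582.1696·64.30 + 27758.8921·626.4)/341688.8748 = 17940003.51672/341688.8748 = 52.5039.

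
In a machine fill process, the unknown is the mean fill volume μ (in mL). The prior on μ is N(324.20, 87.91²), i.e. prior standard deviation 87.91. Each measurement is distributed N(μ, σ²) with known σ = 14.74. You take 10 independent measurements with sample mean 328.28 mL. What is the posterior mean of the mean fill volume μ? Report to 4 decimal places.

328.2686

For Normal data with known variance σ², a Normal(μ₀, σ₀²) prior on μ is conjugate. Posterior precision = 1/σ₀² + n/σ²; posterior mean is the precision-weighted average of μ₀ and x̄.
n·x̄ = 10·328.28 = 3282.8.
σ₀² = 87.91² = 7728.1681, σ² = 14.74² = 217.2676; σ² + n·σ₀² = 217.2676 + 10·7728.1681 = 77498.9486.
Posterior mean = (μ₀/σ₀² + n·x̄/σ²)/(1/σ₀² + n/σ²) = (σ²·μ₀ + σ₀²·n·x̄)/(σ² + n·σ₀²) = (217.2676·324.20 + 7728.1681·3282.8)/77498.9486 = 25440468.3946/77498.9486 = 328.2686.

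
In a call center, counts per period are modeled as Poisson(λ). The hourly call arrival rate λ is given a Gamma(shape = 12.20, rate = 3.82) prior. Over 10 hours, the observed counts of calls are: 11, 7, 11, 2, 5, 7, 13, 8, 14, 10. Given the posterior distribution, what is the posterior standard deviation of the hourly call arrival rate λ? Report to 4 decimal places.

0.7243

With a Gamma(shape α, rate β) prior, the Poisson likelihood is conjugate: the posterior is Gamma(α + ΣXᵢ, β + n).
Sum of counts S = 88 over n = 10 hours.
Posterior: Gamma(α+S, β+n) = Gamma(12.20+88, 3.82+10) = Gamma(100.20, 13.82).
SD = √α/β = √100.20/13.82 = 0.7243.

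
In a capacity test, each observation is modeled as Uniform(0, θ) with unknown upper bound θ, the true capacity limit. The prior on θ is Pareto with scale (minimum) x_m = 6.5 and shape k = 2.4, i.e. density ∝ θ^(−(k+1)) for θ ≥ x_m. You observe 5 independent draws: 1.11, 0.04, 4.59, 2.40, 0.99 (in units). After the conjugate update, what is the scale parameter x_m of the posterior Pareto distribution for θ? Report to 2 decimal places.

A Pareto(scale x_m, shape k) prior on the upper bound θ of Uniform(0, θ) is conjugate: posterior is Pareto(max(x_m, max xᵢ), k + n).
Sample maximum = 4.59; prior scale x_m = 6.5 → posterior scale = max = 6.50.
Posterior shape = 2.4 + 5 = 7.4.
Posterior scale x_m = 6.50.

6.50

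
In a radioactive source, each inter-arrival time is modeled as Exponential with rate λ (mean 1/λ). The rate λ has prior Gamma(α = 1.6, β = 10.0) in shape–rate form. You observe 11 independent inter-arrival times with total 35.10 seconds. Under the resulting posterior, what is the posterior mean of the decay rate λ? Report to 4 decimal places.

With a Gamma(shape α, rate β) prior on the exponential rate λ, the posterior after n observations with total T = Σxᵢ is Gamma(α+n, β+T).
Posterior: Gamma(1.6+11, 10.0+35.10) = Gamma(12.6, 45.10).
Posterior mean of λ = α/β = 12.6/45.10 = 0.2794.

0.2794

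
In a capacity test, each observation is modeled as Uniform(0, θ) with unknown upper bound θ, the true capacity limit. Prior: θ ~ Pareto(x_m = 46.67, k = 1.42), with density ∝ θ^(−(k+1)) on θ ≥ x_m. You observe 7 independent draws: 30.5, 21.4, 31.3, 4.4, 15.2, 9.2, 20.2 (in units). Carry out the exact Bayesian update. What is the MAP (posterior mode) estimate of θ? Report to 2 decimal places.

A Pareto(scale x_m, shape k) prior on the upper bound θ of Uniform(0, θ) is conjugate: posterior is Pareto(max(x_m, max xᵢ), k + n).
Sample maximum = 31.3; prior scale x_m = 46.67 → posterior scale = max = 46.67.
Posterior shape = 1.42 + 7 = 8.42.
The Pareto density is decreasing on [x_m, ∞), so the mode is x_m = 46.67.

46.67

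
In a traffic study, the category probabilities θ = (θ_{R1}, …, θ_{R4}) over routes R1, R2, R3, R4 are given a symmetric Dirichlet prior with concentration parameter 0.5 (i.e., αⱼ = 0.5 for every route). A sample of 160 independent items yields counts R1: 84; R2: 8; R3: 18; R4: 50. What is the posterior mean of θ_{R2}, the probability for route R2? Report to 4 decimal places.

0.0525

The Dirichlet prior is conjugate to the Multinomial likelihood: each posterior αⱼ = prior αⱼ + observed count nⱼ.
Posterior concentration: (84.5, 8.5, 18.5, 50.5), total = 162.0.
E[θ_{R2}|data] = α_{R2}/Σα = 8.5/162.0 = 0.0525.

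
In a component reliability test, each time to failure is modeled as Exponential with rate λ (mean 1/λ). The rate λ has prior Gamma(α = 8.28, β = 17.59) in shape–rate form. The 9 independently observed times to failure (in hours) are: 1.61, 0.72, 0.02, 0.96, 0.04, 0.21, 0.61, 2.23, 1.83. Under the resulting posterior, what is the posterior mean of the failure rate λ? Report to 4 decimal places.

0.6692

With a Gamma(shape α, rate β) prior on the exponential rate λ, the posterior after n observations with total T = Σxᵢ is Gamma(α+n, β+T).
Sum of observations T = 8.23 hours; n = 9.
Posterior: Gamma(8.28+9, 17.59+8.23) = Gamma(17.28, 25.82).
Posterior mean of λ = α/β = 17.28/25.82 = 0.6692.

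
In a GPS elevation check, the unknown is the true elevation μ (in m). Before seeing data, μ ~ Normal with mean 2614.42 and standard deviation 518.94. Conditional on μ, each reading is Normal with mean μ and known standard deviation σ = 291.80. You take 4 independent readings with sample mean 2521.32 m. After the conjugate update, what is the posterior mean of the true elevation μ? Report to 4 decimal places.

2528.1400

For Normal data with known variance σ², a Normal(μ₀, σ₀²) prior on μ is conjugate. Posterior precision = 1/σ₀² + n/σ²; posterior mean is the precision-weighted average of μ₀ and x̄.
n·x̄ = 4·2521.32 = 10085.28.
σ₀² = 518.94² = 269298.7236, σ² = 291.80² = 85147.24; σ² + n·σ₀² = 85147.24 + 4·269298.7236 = 1162342.1344.
Posterior mean = (μ₀/σ₀² + n·x̄/σ²)/(1/σ₀² + n/σ²) = (σ²·μ₀ + σ₀²·n·x̄)/(σ² + n·σ₀²) = (85147.24·2614.42 + 269298.7236·10085.28)/1162342.1344 = 2938563678.349408/1162342.1344 = 2528.1400.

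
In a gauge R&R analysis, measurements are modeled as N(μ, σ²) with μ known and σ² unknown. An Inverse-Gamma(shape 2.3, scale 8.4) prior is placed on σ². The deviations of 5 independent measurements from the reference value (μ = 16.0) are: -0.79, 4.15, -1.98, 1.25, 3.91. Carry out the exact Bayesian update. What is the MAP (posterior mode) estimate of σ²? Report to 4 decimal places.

With known mean μ and an Inverse-Gamma(α, β) prior on σ², the Normal likelihood is conjugate: posterior is Inv-Gamma(α + n/2, β + Σ(xᵢ−μ)²/2).
Σ(xᵢ−μ)² = (-0.79)² + (4.15)² + (-1.98)² + (1.25)² + (3.91)² = 38.6176.
Posterior: Inv-Gamma(2.3 + 5/2, 8.4 + 38.6176/2) = Inv-Gamma(4.80, 27.70880).
Mode = β/(α+1) = 27.70880/5.80 = 4.7774.

4.7774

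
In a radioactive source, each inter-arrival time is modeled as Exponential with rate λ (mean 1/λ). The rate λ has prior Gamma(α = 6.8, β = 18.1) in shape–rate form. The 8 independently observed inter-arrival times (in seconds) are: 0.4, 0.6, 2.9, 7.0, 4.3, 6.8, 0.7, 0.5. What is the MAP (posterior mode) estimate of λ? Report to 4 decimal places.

0.3341

With a Gamma(shape α, rate β) prior on the exponential rate λ, the posterior after n observations with total T = Σxᵢ is Gamma(α+n, β+T).
Sum of observations T = 23.2 seconds; n = 8.
Posterior: Gamma(6.8+8, 18.1+23.2) = Gamma(14.8, 41.3).
Mode = (α−1)/β = 0.3341.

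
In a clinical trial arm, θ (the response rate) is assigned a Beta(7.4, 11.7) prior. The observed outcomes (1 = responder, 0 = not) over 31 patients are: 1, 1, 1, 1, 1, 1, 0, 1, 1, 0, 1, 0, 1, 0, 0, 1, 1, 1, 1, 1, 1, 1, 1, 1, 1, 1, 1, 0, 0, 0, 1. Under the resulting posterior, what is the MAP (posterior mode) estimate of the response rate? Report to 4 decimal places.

0.6112

The Beta prior is conjugate to a Binomial/Bernoulli likelihood; the update adds successes to α and failures to β.
Posterior: Beta(α+k, β+n−k) = Beta(7.4+23, 11.7+8) = Beta(30.4, 19.7).
Mode of Beta(a,b) for a,b>1 is (a−1)/(a+b−2) = 29.4/48.1 = 0.6112.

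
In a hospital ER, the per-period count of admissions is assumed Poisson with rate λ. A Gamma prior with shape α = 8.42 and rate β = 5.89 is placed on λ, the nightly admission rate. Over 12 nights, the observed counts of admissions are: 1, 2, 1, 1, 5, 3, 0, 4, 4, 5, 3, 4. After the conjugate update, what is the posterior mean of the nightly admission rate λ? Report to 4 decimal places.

2.3153

With a Gamma(shape α, rate β) prior, the Poisson likelihood is conjugate: the posterior is Gamma(α + ΣXᵢ, β + n).
Sum of counts S = 33 over n = 12 nights.
Posterior: Gamma(α+S, β+n) = Gamma(8.42+33, 5.89+12) = Gamma(41.42, 17.89).
Posterior mean = α/β = 41.42/17.89 = 2.3153.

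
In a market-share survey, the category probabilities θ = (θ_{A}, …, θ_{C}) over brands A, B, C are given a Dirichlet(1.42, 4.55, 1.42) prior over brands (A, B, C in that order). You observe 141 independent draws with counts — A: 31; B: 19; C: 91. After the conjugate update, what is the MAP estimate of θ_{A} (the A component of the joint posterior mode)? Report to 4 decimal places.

The Dirichlet prior is conjugate to the Multinomial likelihood: each posterior αⱼ = prior αⱼ + observed count nⱼ.
Posterior concentration: (32.42, 23.55, 92.42), total = 148.39.
Joint mode component: (α_{A}−1)/(Σα−K) = 31.42/145.39 = 0.2161.

0.2161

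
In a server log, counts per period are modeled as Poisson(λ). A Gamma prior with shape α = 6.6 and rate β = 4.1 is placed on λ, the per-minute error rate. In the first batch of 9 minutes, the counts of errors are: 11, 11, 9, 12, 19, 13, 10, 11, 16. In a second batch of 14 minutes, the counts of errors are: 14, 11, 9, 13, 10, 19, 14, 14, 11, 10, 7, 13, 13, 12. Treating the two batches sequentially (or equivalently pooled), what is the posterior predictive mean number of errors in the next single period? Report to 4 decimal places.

With a Gamma(shape α, rate β) prior, the Poisson likelihood is conjugate: the posterior is Gamma(α + ΣXᵢ, β + n).
Batch 1: sum of counts S = 112 over n = 9 minutes.
After batch 1: Gamma(α+S, β+n) = Gamma(6.6+112, 4.1+9) = Gamma(118.6, 13.1).
Batch 2: sum of counts S = 170 over n = 14 minutes.
After batch 2: Gamma(α+S, β+n) = Gamma(118.6+170, 13.1+14) = Gamma(288.6, 27.1).
The predictive distribution for one future period is NegBinom with mean α/β = 10.6494.

10.6494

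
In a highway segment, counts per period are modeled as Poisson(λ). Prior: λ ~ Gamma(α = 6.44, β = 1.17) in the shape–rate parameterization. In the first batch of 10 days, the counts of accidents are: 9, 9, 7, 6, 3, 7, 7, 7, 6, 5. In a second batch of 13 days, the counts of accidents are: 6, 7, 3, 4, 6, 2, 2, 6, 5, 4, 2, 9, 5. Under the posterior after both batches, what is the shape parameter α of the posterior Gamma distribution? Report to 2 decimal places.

133.44

With a Gamma(shape α, rate β) prior, the Poisson likelihood is conjugate: the posterior is Gamma(α + ΣXᵢ, β + n).
Batch 1: sum of counts S = 66 over n = 10 days.
After batch 1: Gamma(α+S, β+n) = Gamma(6.44+66, 1.17+10) = Gamma(72.44, 11.17).
Batch 2: sum of counts S = 61 over n = 13 days.
After batch 2: Gamma(α+S, β+n) = Gamma(72.44+61, 11.17+13) = Gamma(133.44, 24.17).
Posterior α = 133.44.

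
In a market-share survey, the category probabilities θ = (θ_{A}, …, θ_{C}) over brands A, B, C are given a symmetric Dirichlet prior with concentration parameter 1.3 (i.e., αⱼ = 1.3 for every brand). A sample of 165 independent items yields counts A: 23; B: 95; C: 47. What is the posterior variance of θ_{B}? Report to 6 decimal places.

The Dirichlet prior is conjugate to the Multinomial likelihood: each posterior αⱼ = prior αⱼ + observed count nⱼ.
Posterior concentration: (24.3, 96.3, 48.3), total = 168.9.
Var[θ_j] = α_j(Σα−α_j)/((Σα)²(Σα+1)) = 96.3·72.6/(168.9²·169.9) = 0.001442.

0.001442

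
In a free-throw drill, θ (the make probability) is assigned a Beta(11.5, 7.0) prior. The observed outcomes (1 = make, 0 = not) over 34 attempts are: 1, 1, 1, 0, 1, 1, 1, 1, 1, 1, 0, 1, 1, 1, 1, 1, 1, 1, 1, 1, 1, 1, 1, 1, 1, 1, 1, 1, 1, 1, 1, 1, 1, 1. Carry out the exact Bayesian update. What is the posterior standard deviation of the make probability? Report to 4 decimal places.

The Beta prior is conjugate to a Binomial/Bernoulli likelihood; the update adds successes to α and failures to β.
Posterior: Beta(α+k, β+n−k) = Beta(11.5+32, 7.0+2) = Beta(43.5, 9.0).
Var = αβ/((α+β)²(α+β+1)) = 43.5·9.0/(52.5²·53.5) = 0.00265497; SD = √0.00265497 = 0.0515.

0.0515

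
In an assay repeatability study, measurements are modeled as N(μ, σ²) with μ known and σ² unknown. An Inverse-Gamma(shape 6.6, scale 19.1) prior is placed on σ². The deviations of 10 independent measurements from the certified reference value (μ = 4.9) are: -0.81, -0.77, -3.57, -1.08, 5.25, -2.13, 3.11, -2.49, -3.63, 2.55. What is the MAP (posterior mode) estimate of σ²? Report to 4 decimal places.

4.8020

With known mean μ and an Inverse-Gamma(α, β) prior on σ², the Normal likelihood is conjugate: posterior is Inv-Gamma(α + n/2, β + Σ(xᵢ−μ)²/2).
Σ(xᵢ−μ)² = (-0.81)² + (-0.77)² + (-3.57)² + (-1.08)² + (5.25)² + (-2.13)² + (3.11)² + (-2.49)² + (-3.63)² + (2.55)² = 82.8113.
Posterior: Inv-Gamma(6.6 + 10/2, 19.1 + 82.8113/2) = Inv-Gamma(11.60, 60.50565).
Mode = β/(α+1) = 60.50565/12.60 = 4.8020.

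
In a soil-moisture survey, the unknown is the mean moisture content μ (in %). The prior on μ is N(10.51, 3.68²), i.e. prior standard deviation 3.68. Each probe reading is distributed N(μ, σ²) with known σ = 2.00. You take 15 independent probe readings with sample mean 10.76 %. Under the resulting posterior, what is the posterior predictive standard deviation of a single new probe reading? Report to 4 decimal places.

2.0643

For Normal data with known variance σ², a Normal(μ₀, σ₀²) prior on μ is conjugate. Posterior precision = 1/σ₀² + n/σ²; posterior mean is the precision-weighted average of μ₀ and x̄.
σ₀² = 3.68² = 13.5424, σ² = 2.00² = 4; σ² + n·σ₀² = 4 + 15·13.5424 = 207.136.
Posterior precision = 1/σ₀² + n/σ² = 1/13.5424 + 15/4 = (σ² + n·σ₀²)/(σ₀²σ²) = 207.136/(13.5424·4); posterior variance σₙ² = σ₀²σ²/(σ² + n·σ₀²) = 13.5424·4/207.136 = 0.261517.
Predictive variance for one new observation = σₙ² + σ² = 13.5424·4/207.136 + 4 = σ²·(σ₀² + 207.136)/207.136 = 4·220.6784/207.136 = 4.261517; SD = √(4·220.6784/207.136) = 2.0643.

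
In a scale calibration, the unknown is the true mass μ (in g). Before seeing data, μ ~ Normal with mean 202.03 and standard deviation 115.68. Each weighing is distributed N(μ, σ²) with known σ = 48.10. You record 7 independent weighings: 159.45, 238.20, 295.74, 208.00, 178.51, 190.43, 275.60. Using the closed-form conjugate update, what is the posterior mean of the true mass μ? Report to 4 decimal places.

For Normal data with known variance σ², a Normal(μ₀, σ₀²) prior on μ is conjugate. Posterior precision = 1/σ₀² + n/σ²; posterior mean is the precision-weighted average of μ₀ and x̄.
Σxᵢ = 159.45 + 238.20 + 295.74 + 208.00 + 178.51 + 190.43 + 275.60 = 1545.93, so n·x̄ = 1545.93.
σ₀² = 115.68² = 13381.8624, σ² = 48.10² = 2313.61; σ² + n·σ₀² = 2313.61 + 7·13381.8624 = 95986.6468.
Posterior mean = (μ₀/σ₀² + n·x̄/σ²)/(1/σ₀² + n/σ²) = (σ²·μ₀ + σ₀²·n·x̄)/(σ² + n·σ₀²) = (2313.61·202.03 + 13381.8624·1545.93)/95986.6468 = 21154841.168332/95986.6468 = 220.3936.

220.3936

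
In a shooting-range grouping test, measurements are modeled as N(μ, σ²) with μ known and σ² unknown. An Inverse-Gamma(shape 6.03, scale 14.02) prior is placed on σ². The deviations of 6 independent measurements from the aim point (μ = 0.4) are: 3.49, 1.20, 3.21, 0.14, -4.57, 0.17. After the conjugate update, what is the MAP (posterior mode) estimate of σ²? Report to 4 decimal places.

With known mean μ and an Inverse-Gamma(α, β) prior on σ², the Normal likelihood is conjugate: posterior is Inv-Gamma(α + n/2, β + Σ(xᵢ−μ)²/2).
Σ(xᵢ−μ)² = (3.49)² + (1.20)² + (3.21)² + (0.14)² + (-4.57)² + (0.17)² = 44.8576.
Posterior: Inv-Gamma(6.03 + 6/2, 14.02 + 44.8576/2) = Inv-Gamma(9.03, 36.44880).
Mode = β/(α+1) = 36.44880/10.03 = 3.6340.

3.6340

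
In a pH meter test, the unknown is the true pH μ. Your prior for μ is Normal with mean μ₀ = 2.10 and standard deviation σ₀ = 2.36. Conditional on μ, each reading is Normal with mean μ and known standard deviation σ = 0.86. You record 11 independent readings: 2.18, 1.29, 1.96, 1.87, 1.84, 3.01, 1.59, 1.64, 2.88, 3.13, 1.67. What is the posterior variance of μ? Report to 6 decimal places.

0.066434

For Normal data with known variance σ², a Normal(μ₀, σ₀²) prior on μ is conjugate. Posterior precision = 1/σ₀² + n/σ²; posterior mean is the precision-weighted average of μ₀ and x̄.
σ₀² = 2.36² = 5.5696, σ² = 0.86² = 0.7396; σ² + n·σ₀² = 0.7396 + 11·5.5696 = 62.0052.
Posterior precision = 1/σ₀² + n/σ² = 1/5.5696 + 11/0.7396 = (σ² + n·σ₀²)/(σ₀²σ²) = 62.0052/(5.5696·0.7396); posterior variance σₙ² = σ₀²σ²/(σ² + n·σ₀²) = 5.5696·0.7396/62.0052 = 0.066434.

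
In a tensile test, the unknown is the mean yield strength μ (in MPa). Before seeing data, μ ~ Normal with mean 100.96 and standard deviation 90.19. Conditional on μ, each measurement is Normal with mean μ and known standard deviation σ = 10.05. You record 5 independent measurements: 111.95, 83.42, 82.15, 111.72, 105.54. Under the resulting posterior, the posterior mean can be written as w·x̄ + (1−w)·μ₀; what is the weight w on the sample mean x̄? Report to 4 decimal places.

For Normal data with known variance σ², a Normal(μ₀, σ₀²) prior on μ is conjugate. Posterior precision = 1/σ₀² + n/σ²; posterior mean is the precision-weighted average of μ₀ and x̄.
σ₀² = 90.19² = 8134.2361, σ² = 10.05² = 101.0025. Prior precision 1/σ₀² = 1/8134.2361; data precision n/σ² = 5/101.0025.
w = (n/σ²)/(1/σ₀² + n/σ²) = n·σ₀²/(σ² + n·σ₀²) = 5·8134.2361/(101.0025 + 5·8134.2361) = 40671.1805/40772.183 = 0.9975.

0.9975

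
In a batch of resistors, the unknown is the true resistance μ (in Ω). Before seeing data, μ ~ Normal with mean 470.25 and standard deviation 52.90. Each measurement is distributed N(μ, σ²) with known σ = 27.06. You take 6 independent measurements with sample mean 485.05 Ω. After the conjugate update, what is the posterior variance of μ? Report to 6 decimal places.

For Normal data with known variance σ², a Normal(μ₀, σ₀²) prior on μ is conjugate. Posterior precision = 1/σ₀² + n/σ²; posterior mean is the precision-weighted average of μ₀ and x̄.
σ₀² = 52.90² = 2798.41, σ² = 27.06² = 732.2436; σ² + n·σ₀² = 732.2436 + 6·2798.41 = 17522.7036.
Posterior precision = 1/σ₀² + n/σ² = 1/2798.41 + 6/732.2436 = (σ² + n·σ₀²)/(σ₀²σ²) = 17522.7036/(2798.41·732.2436); posterior variance σₙ² = σ₀²σ²/(σ² + n·σ₀²) = 2798.41·732.2436/17522.7036 = 116.940734.

116.940734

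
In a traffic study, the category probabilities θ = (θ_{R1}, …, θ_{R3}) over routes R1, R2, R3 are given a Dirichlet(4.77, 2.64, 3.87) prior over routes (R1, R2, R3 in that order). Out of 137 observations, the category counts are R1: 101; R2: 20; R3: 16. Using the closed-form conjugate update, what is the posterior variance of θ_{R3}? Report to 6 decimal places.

The Dirichlet prior is conjugate to the Multinomial likelihood: each posterior αⱼ = prior αⱼ + observed count nⱼ.
Posterior concentration: (105.77, 22.64, 19.87), total = 148.28.
Var[θ_j] = α_j(Σα−α_j)/((Σα)²(Σα+1)) = 19.87·128.41/(148.28²·149.28) = 0.000777.

0.000777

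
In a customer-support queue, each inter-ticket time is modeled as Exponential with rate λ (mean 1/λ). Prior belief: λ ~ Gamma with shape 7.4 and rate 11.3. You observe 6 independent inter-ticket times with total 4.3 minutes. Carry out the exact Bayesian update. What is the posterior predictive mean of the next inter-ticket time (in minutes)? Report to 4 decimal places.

With a Gamma(shape α, rate β) prior on the exponential rate λ, the posterior after n observations with total T = Σxᵢ is Gamma(α+n, β+T).
Posterior: Gamma(7.4+6, 11.3+4.3) = Gamma(13.4, 15.6).
The predictive distribution for the next observation is Lomax; its mean is β/(α−1) = 15.6/12.4 = 1.2581.

1.2581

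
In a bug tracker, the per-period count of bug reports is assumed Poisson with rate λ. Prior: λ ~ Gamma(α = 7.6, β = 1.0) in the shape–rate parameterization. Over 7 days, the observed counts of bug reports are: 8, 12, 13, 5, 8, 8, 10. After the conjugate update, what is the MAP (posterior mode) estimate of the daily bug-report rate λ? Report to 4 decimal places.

With a Gamma(shape α, rate β) prior, the Poisson likelihood is conjugate: the posterior is Gamma(α + ΣXᵢ, β + n).
Sum of counts S = 64 over n = 7 days.
Posterior: Gamma(α+S, β+n) = Gamma(7.6+64, 1.0+7) = Gamma(71.6, 8.0).
Mode of Gamma(α,β) for α≥1 is (α−1)/β = 70.6/8.0 = 8.8250.

8.8250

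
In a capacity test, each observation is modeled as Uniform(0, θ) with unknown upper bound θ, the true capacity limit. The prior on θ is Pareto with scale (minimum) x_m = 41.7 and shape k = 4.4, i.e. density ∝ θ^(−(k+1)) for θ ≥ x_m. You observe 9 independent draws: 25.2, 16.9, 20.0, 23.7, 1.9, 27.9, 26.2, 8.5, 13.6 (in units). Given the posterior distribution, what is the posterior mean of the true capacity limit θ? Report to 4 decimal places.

45.0629

A Pareto(scale x_m, shape k) prior on the upper bound θ of Uniform(0, θ) is conjugate: posterior is Pareto(max(x_m, max xᵢ), k + n).
Sample maximum = 27.9; prior scale x_m = 41.7 → posterior scale = max = 41.7.
Posterior shape = 4.4 + 9 = 13.4.
E[θ|data] = k·x_m/(k−1) = 13.4·41.7/12.4 = 45.0629.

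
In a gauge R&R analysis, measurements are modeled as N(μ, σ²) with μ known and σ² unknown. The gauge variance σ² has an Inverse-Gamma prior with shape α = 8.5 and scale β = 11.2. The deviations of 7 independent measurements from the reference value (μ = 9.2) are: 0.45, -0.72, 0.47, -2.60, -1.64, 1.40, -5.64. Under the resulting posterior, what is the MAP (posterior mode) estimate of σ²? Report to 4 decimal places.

With known mean μ and an Inverse-Gamma(α, β) prior on σ², the Normal likelihood is conjugate: posterior is Inv-Gamma(α + n/2, β + Σ(xᵢ−μ)²/2).
Σ(xᵢ−μ)² = (0.45)² + (-0.72)² + (0.47)² + (-2.60)² + (-1.64)² + (1.40)² + (-5.64)² = 44.1610.
Posterior: Inv-Gamma(8.5 + 7/2, 11.2 + 44.1610/2) = Inv-Gamma(12.00, 33.28050).
Mode = β/(α+1) = 33.28050/13.00 = 2.5600.

2.5600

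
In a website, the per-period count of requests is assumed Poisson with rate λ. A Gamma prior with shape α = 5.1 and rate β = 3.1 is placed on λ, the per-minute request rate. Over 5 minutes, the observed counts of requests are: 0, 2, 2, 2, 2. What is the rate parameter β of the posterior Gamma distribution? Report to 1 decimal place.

With a Gamma(shape α, rate β) prior, the Poisson likelihood is conjugate: the posterior is Gamma(α + ΣXᵢ, β + n).
Sum of counts S = 8 over n = 5 minutes.
Posterior: Gamma(α+S, β+n) = Gamma(5.1+8, 3.1+5) = Gamma(13.1, 8.1).
Posterior β = 8.1.

8.1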